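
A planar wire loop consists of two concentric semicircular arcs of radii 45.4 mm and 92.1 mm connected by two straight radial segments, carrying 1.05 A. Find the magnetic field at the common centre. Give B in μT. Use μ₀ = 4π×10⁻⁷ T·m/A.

The radial connectors point toward the centre, so dl × r̂ = 0 and they contribute nothing.
Each semicircle gives μ₀I/(4R): inner arc 7.27×10⁻⁶ T, outer arc 3.58×10⁻⁶ T.
The two arcs carry current in opposite angular senses, so their fields oppose: B = |7.27×10⁻⁶ − 3.58×10⁻⁶| = 3.68×10⁻⁶ T.

B ≈ 3.68 μT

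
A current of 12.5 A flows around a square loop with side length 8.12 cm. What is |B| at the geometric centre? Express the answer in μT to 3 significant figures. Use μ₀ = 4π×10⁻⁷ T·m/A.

Each side is a finite straight segment at perpendicular distance d = a/(2 tan(π/4)) = 0.0406 m from the centre, with end-angles ±π/4.
One side contributes B₁ = (μ₀I/4πd)·2 sin(π/4) = 4.35×10⁻⁵ T.
All 4 sides add in the same direction: B = 4 × 4.35×10⁻⁵ = 1.74×10⁻⁴ T.

B ≈ 174 μT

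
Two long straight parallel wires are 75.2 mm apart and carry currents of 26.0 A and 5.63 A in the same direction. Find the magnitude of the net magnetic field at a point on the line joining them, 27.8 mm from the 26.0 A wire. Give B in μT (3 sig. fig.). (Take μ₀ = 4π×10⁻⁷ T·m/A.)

B ≈ 163 μT

Each long wire gives B = μ₀I/(2πd). Distances are d₁ = 0.0278 m and d₂ = 0.0474 m.
B₁ = 1.87×10⁻⁴ T, B₂ = 2.38×10⁻⁵ T.
Between parallel currents the two contributions point in opposite directions, so they subtract. B = |B₁ − B₂| = |1.87×10⁻⁴ − 2.38×10⁻⁵| = 1.63×10⁻⁴ T.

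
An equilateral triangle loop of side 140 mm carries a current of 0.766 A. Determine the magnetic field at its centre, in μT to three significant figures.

B ≈ 9.85 μT

Each side is a finite straight segment at perpendicular distance d = a/(2 tan(π/3)) = 0.04041 m from the centre, with end-angles ±π/3.
One side contributes B₁ = (μ₀I/4πd)·2 sin(π/3) = 3.28×10⁻⁶ T.
All 3 sides add in the same direction: B = 3 × 3.28×10⁻⁶ = 9.85×10⁻⁶ T.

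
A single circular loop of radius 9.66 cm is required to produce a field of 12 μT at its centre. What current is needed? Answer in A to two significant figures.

I ≈ 1.8 A

At the centre of a circular loop B = μ₀I/(2R), so I = 2RB/μ₀.
With R = 0.0966 m, I = 2 × 0.0966 × 1.20×10⁻⁵ / (4π×10⁻⁷) = 1.84 A.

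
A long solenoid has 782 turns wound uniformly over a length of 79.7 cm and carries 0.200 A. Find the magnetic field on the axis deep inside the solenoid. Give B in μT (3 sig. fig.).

B ≈ 247 μT

Inside a long solenoid, B = μ₀nI with n = 981.2 turns/m.
B = 4π×10⁻⁷ × 981.2 × 0.200 = 2.47×10⁻⁴ T.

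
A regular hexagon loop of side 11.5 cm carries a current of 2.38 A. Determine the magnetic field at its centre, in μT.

Each side is a finite straight segment at perpendicular distance d = a/(2 tan(π/6)) = 0.09959 m from the centre, with end-angles ±π/6.
One side contributes B₁ = (μ₀I/4πd)·2 sin(π/6) = 2.39×10⁻⁶ T.
All 6 sides add in the same direction: B = 6 × 2.39×10⁻⁶ = 1.43×10⁻⁵ T.

B ≈ 14.3 μT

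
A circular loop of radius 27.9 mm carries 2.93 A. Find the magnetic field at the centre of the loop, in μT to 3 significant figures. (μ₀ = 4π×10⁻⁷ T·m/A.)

B ≈ 66.0 μT

At the centre of a circular loop the Biot–Savart law gives B = μ₀I/(2R).
B = (4π×10⁻⁷ × 2.93) / (2 × 0.0279) = 6.60×10⁻⁵ T.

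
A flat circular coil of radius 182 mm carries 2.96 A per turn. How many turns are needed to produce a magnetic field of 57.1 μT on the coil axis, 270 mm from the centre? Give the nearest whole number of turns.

For an N-turn coil, B = Nμ₀IR²/[2(R²+z²)^(3/2)]. A single turn gives B₁ = 1.78×10⁻⁶ T with R = 0.182 m, z = 0.27 m.
N = B/B₁ = 5.71×10⁻⁵ / 1.78×10⁻⁶ = 32.00.

N = 32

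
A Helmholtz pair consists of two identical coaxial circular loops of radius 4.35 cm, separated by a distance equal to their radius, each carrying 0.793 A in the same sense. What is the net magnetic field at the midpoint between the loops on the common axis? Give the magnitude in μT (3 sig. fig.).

B ≈ 16.4 μT

Each loop contributes B = μ₀IR²/[2(R²+z²)^(3/2)] on the axis, with z measured from that loop.
Loop 1 (z = 0.02175 m): B₁ = 8.20×10⁻⁶ T. Loop 2 (z = 0.02175 m): B₂ = 8.20×10⁻⁶ T.
The fields add: B = B₁ + B₂ = 1.64×10⁻⁵ T.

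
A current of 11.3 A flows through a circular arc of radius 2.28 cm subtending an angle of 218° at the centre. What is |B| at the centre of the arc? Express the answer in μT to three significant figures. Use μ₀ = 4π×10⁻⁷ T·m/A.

B ≈ 189 μT

The Biot–Savart field of a circular arc at its centre is B = μ₀Iφ/(4πR), with φ = 3.805 rad.
B = (4π×10⁻⁷ × 11.3 × 3.805) / (4π × 0.0228) = 1.89×10⁻⁴ T.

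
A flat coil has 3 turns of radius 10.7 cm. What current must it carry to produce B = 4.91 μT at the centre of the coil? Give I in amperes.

I ≈ 0.279 A

For an N-turn coil, B = Nμ₀I/(2R) with R = 0.107 m, so I = 2RB/(Nμ₀) = 2 × 0.107 × 4.91×10⁻⁶ / (3 × 4π×10⁻⁷) = 0.279 A.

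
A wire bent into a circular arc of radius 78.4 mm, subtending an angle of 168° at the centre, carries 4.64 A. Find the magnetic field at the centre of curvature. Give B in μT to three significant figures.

B ≈ 17.4 μT

The Biot–Savart field of a circular arc at its centre is B = μ₀Iφ/(4πR), with φ = 2.932 rad.
B = (4π×10⁻⁷ × 4.64 × 2.932) / (4π × 0.0784) = 1.74×10⁻⁵ T.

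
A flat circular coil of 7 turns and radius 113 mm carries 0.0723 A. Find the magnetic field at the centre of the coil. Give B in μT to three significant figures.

B ≈ 2.81 μT

For an N-turn flat coil, B = Nμ₀I/(2R) with R = 0.113 m.
B = 7 × 4.02×10⁻⁷ T = 2.81×10⁻⁶ T.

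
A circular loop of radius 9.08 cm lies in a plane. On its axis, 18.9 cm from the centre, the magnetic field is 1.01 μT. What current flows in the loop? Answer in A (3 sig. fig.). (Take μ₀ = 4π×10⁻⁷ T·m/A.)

On the axis of a loop, B = μ₀IR²/[2(R²+z²)^(3/2)], so I = 2B(R²+z²)^(3/2)/(μ₀R²).
R² + z² = 0.008245 + 0.03572 = 0.04397 m²; raised to 3/2 gives 9.22×10⁻³ m³.
I = 2 × 1.01×10⁻⁶ × 9.22×10⁻³ / (1.26×10⁻⁶ × 0.008245) = 1.80 A.

I ≈ 1.80 A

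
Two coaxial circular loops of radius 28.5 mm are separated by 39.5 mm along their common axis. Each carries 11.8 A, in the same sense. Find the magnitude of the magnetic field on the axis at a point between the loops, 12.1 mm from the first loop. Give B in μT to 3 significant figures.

B ≈ 300 μT

Each loop contributes B = μ₀IR²/[2(R²+z²)^(3/2)] on the axis, with z measured from that loop.
Loop 1 (z = 0.0121 m): B₁ = 2.03×10⁻⁴ T. Loop 2 (z = 0.0274 m): B₂ = 9.75×10⁻⁵ T.
The fields add: B = B₁ + B₂ = 3.00×10⁻⁴ T.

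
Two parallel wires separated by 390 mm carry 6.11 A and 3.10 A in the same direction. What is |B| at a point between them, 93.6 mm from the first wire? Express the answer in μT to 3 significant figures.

Each long wire gives B = μ₀I/(2πd). Distances are d₁ = 0.0936 m and d₂ = 0.2964 m.
B₁ = 1.31×10⁻⁵ T, B₂ = 2.09×10⁻⁶ T.
Between parallel currents the two contributions point in opposite directions, so they subtract. B = |B₁ − B₂| = |1.31×10⁻⁵ − 2.09×10⁻⁶| = 1.10×10⁻⁵ T.

B ≈ 11.0 μT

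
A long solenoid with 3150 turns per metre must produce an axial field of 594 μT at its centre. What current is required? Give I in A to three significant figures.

Inside a long solenoid B = μ₀nI with n = 3150 m⁻¹, so I = B/(μ₀n).
I = 5.94×10⁻⁴ / (4π×10⁻⁷ × 3150) = 0.150 A.

I ≈ 0.150 A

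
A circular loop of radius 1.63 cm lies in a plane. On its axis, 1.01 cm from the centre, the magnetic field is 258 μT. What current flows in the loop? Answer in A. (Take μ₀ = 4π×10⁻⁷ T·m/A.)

On the axis of a loop, B = μ₀IR²/[2(R²+z²)^(3/2)], so I = 2B(R²+z²)^(3/2)/(μ₀R²).
R² + z² = 0.0002657 + 0.000102 = 0.0003677 m²; raised to 3/2 gives 7.05×10⁻⁶ m³.
I = 2 × 2.58×10⁻⁴ × 7.05×10⁻⁶ / (1.26×10⁻⁶ × 0.0002657) = 10.9 A.

I ≈ 10.9 A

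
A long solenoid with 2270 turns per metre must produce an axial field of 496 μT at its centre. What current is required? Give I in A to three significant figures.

Inside a long solenoid B = μ₀nI with n = 2270 m⁻¹, so I = B/(μ₀n).
I = 4.96×10⁻⁴ / (4π×10⁻⁷ × 2270) = 0.174 A.

I ≈ 0.174 A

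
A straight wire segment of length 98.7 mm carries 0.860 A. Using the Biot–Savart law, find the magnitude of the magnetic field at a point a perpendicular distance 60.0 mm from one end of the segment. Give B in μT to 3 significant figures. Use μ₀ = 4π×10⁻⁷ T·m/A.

B ≈ 1.22 μT

For a finite straight segment, B = (μ₀I/4πd)(sinθ₁ + sinθ₂), where θ₁, θ₂ are the angles from the perpendicular to each end.
The perpendicular foot is at one end, so the two end-offsets along the wire are 0 and L = 0.0987 m.
sinθ₁ = 0/√(0²+0.06²) = 0.0000; sinθ₂ = 0.0987/√(0.0987²+0.06²) = 0.8545.
B = (4π×10⁻⁷ × 0.860) / (4π × 0.06) × (0.0000 + 0.8545) = 1.22×10⁻⁶ T.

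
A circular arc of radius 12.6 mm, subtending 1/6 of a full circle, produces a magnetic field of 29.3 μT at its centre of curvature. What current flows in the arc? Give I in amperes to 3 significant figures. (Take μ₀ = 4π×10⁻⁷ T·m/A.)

For a circular arc, B = μ₀Iφ/(4πR) with φ in radians; here φ = 1.047 rad.
So I = 4πRB/(μ₀φ) = 4π × 0.0126 × 2.93×10⁻⁵ / (4π×10⁻⁷ × 1.047) = 3.53 A.

I ≈ 3.53 A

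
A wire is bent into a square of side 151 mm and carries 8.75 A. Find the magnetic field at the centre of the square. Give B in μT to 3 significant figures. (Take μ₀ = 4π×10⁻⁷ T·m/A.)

Each side is a finite straight segment at perpendicular distance d = a/(2 tan(π/4)) = 0.0755 m from the centre, with end-angles ±π/4.
One side contributes B₁ = (μ₀I/4πd)·2 sin(π/4) = 1.64×10⁻⁵ T.
All 4 sides add in the same direction: B = 4 × 1.64×10⁻⁵ = 6.56×10⁻⁵ T.

B ≈ 65.6 μT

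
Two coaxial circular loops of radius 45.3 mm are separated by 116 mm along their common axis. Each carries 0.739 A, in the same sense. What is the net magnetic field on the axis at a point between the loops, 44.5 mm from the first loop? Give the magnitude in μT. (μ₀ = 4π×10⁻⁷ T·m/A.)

Each loop contributes B = μ₀IR²/[2(R²+z²)^(3/2)] on the axis, with z measured from that loop.
Loop 1 (z = 0.0445 m): B₁ = 3.72×10⁻⁶ T. Loop 2 (z = 0.0715 m): B₂ = 1.57×10⁻⁶ T.
The fields add: B = B₁ + B₂ = 5.29×10⁻⁶ T.

B ≈ 5.29 μT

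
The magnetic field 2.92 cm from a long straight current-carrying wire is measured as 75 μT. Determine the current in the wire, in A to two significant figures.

For a long straight wire B = μ₀I/(2πd), so I = 2πdB/μ₀.
I = 2π × 0.0292 × 7.50×10⁻⁵ / (4π×10⁻⁷) = 10.9 A.

I ≈ 11 A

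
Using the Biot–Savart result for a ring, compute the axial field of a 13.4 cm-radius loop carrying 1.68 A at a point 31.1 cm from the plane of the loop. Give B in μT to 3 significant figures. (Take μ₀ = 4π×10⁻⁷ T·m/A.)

B ≈ 0.488 μT

On the axis of a circular loop, B = μ₀IR² / [2(R²+z²)^(3/2)].
R² + z² = (0.134)² + (0.311)² = 0.1147 m², and (R²+z²)^(3/2) = 3.88×10⁻² m³.
B = (4π×10⁻⁷ × 1.68 × 0.01796) / (2 × 3.88×10⁻²) = 4.88×10⁻⁷ T.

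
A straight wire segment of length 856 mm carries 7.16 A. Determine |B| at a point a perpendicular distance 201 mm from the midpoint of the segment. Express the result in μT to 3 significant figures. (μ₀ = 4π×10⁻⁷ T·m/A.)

B ≈ 6.45 μT

For a finite straight segment, B = (μ₀I/4πd)(sinθ₁ + sinθ₂), where θ₁, θ₂ are the angles from the perpendicular to each end.
The perpendicular from the point meets the wire at its midpoint, so each end is L/2 = 0.428 m away along the wire.
sinθ₁ = 0.428/√(0.428²+0.201²) = 0.9052; sinθ₂ = 0.428/√(0.428²+0.201²) = 0.9052.
B = (4π×10⁻⁷ × 7.16) / (4π × 0.201) × (0.9052 + 0.9052) = 6.45×10⁻⁶ T.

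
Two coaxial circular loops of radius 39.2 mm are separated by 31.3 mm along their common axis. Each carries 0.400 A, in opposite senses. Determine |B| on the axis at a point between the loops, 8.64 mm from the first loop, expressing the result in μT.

B ≈ 1.81 μT

Each loop contributes B = μ₀IR²/[2(R²+z²)^(3/2)] on the axis, with z measured from that loop.
Loop 1 (z = 0.00864 m): B₁ = 5.97×10⁻⁶ T. Loop 2 (z = 0.02266 m): B₂ = 4.16×10⁻⁶ T.
The fields oppose: B = |B₁ − B₂| = 1.81×10⁻⁶ T.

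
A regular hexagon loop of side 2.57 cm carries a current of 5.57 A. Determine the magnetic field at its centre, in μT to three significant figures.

B ≈ 150 μT

Each side is a finite straight segment at perpendicular distance d = a/(2 tan(π/6)) = 0.02226 m from the centre, with end-angles ±π/6.
One side contributes B₁ = (μ₀I/4πd)·2 sin(π/6) = 2.50×10⁻⁵ T.
All 6 sides add in the same direction: B = 6 × 2.50×10⁻⁵ = 1.50×10⁻⁴ T.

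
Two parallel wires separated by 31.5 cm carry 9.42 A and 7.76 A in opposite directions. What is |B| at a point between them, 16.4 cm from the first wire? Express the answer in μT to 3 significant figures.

B ≈ 21.8 μT

Each long wire gives B = μ₀I/(2πd). Distances are d₁ = 0.164 m and d₂ = 0.151 m.
B₁ = 1.15×10⁻⁵ T, B₂ = 1.03×10⁻⁵ T.
Between antiparallel currents both contributions point the same way, so they add. B = B₁ + B₂ = 1.15×10⁻⁵ + 1.03×10⁻⁵ = 2.18×10⁻⁵ T.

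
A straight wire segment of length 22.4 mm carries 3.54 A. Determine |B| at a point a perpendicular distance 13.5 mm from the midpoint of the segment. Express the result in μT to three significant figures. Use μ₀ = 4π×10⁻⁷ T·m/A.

B ≈ 33.5 μT

For a finite straight segment, B = (μ₀I/4πd)(sinθ₁ + sinθ₂), where θ₁, θ₂ are the angles from the perpendicular to each end.
The perpendicular from the point meets the wire at its midpoint, so each end is L/2 = 0.0112 m away along the wire.
sinθ₁ = 0.0112/√(0.0112²+0.0135²) = 0.6385; sinθ₂ = 0.0112/√(0.0112²+0.0135²) = 0.6385.
B = (4π×10⁻⁷ × 3.54) / (4π × 0.0135) × (0.6385 + 0.6385) = 3.35×10⁻⁵ T.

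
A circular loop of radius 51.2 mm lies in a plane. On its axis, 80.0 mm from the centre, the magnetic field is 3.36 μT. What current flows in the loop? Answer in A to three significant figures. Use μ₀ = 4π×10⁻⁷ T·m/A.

On the axis of a loop, B = μ₀IR²/[2(R²+z²)^(3/2)], so I = 2B(R²+z²)^(3/2)/(μ₀R²).
R² + z² = 0.002621 + 0.0064 = 0.009021 m²; raised to 3/2 gives 8.57×10⁻⁴ m³.
I = 2 × 3.36×10⁻⁶ × 8.57×10⁻⁴ / (1.26×10⁻⁶ × 0.002621) = 1.75 A.

I ≈ 1.75 A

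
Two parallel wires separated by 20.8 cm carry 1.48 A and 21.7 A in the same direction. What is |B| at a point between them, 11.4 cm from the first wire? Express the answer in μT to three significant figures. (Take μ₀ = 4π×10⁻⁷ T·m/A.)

Each long wire gives B = μ₀I/(2πd). Distances are d₁ = 0.114 m and d₂ = 0.094 m.
B₁ = 2.60×10⁻⁶ T, B₂ = 4.62×10⁻⁵ T.
Between parallel currents the two contributions point in opposite directions, so they subtract. B = |B₁ − B₂| = |2.60×10⁻⁶ − 4.62×10⁻⁵| = 4.36×10⁻⁵ T.

B ≈ 43.6 μT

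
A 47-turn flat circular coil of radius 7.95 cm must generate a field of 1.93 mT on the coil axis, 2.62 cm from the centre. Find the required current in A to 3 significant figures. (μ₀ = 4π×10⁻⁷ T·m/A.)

For an N-turn coil, B = Nμ₀IR²/[2(R²+z²)^(3/2)] with R = 0.0795 m, z = 0.0262 m, so I = 2B(R²+z²)^(3/2)/(Nμ₀R²) = 2 × 1.93×10⁻³ × 5.87×10⁻⁴ / (47 × 4π×10⁻⁷ × 0.00632) = 6.06 A.

I ≈ 6.06 A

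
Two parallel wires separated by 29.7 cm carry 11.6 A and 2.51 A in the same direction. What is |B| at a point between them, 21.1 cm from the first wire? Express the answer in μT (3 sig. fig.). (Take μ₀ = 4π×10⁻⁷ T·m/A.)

B ≈ 5.16 μT

Each long wire gives B = μ₀I/(2πd). Distances are d₁ = 0.211 m and d₂ = 0.086 m.
B₁ = 1.10×10⁻⁵ T, B₂ = 5.84×10⁻⁶ T.
Between parallel currents the two contributions point in opposite directions, so they subtract. B = |B₁ − B₂| = |1.10×10⁻⁵ − 5.84×10⁻⁶| = 5.16×10⁻⁶ T.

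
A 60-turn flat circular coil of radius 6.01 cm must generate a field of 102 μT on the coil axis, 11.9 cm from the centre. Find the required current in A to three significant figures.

I ≈ 1.77 A

For an N-turn coil, B = Nμ₀IR²/[2(R²+z²)^(3/2)] with R = 0.0601 m, z = 0.119 m, so I = 2B(R²+z²)^(3/2)/(Nμ₀R²) = 2 × 1.02×10⁻⁴ × 2.37×10⁻³ / (60 × 4π×10⁻⁷ × 0.003612) = 1.77 A.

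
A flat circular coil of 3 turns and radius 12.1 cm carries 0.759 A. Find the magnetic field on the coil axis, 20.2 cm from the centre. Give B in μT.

For an N-turn flat coil, B = Nμ₀IR²/[2(R²+z²)^(3/2)] with R = 0.121 m, z = 0.202 m.
B = 3 × 5.35×10⁻⁷ T = 1.60×10⁻⁶ T.

B ≈ 1.60 μT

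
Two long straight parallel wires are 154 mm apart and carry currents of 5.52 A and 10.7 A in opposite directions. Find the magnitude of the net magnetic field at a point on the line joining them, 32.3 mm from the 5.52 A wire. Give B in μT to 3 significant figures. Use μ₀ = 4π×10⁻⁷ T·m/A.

Each long wire gives B = μ₀I/(2πd). Distances are d₁ = 0.0323 m and d₂ = 0.1217 m.
B₁ = 3.42×10⁻⁵ T, B₂ = 1.76×10⁻⁵ T.
Between antiparallel currents both contributions point the same way, so they add. B = B₁ + B₂ = 3.42×10⁻⁵ + 1.76×10⁻⁵ = 5.18×10⁻⁵ T.

B ≈ 51.8 μT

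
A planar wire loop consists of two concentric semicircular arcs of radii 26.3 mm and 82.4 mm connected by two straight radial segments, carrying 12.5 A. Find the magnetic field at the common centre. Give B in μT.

The radial connectors point toward the centre, so dl × r̂ = 0 and they contribute nothing.
Each semicircle gives μ₀I/(4R): inner arc 1.49×10⁻⁴ T, outer arc 4.77×10⁻⁵ T.
The two arcs carry current in opposite angular senses, so their fields oppose: B = |1.49×10⁻⁴ − 4.77×10⁻⁵| = 1.02×10⁻⁴ T.

B ≈ 102 μT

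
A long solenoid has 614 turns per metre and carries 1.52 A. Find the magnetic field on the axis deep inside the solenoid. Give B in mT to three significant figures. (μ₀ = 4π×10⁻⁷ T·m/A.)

Inside a long solenoid, B = μ₀nI with n = 614 turns/m.
B = 4π×10⁻⁷ × 614 × 1.52 = 1.17×10⁻³ T.

B ≈ 1.17 mT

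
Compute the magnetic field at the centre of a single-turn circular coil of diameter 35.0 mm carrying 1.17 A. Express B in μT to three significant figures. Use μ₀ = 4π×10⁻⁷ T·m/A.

B ≈ 42.0 μT

At the centre of a circular loop the Biot–Savart law gives B = μ₀I/(2R) (so R = 0.0175 m).
B = (4π×10⁻⁷ × 1.17) / (2 × 0.0175) = 4.20×10⁻⁵ T.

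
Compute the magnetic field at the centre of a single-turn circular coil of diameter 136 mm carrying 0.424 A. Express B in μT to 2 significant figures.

At the centre of a circular loop the Biot–Savart law gives B = μ₀I/(2R) (so R = 0.068 m).
B = (4π×10⁻⁷ × 0.424) / (2 × 0.068) = 3.92×10⁻⁶ T.

B ≈ 3.9 μT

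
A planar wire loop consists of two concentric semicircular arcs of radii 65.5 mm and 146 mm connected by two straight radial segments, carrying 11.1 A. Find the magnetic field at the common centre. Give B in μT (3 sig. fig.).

The radial connectors point toward the centre, so dl × r̂ = 0 and they contribute nothing.
Each semicircle gives μ₀I/(4R): inner arc 5.32×10⁻⁵ T, outer arc 2.39×10⁻⁵ T.
The two arcs carry current in opposite angular senses, so their fields oppose: B = |5.32×10⁻⁵ − 2.39×10⁻⁵| = 2.94×10⁻⁵ T.

B ≈ 29.4 μT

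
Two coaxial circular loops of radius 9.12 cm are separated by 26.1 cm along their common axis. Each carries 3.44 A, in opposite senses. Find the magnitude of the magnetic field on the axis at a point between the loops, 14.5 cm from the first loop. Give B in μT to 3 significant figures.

B ≈ 2.02 μT

Each loop contributes B = μ₀IR²/[2(R²+z²)^(3/2)] on the axis, with z measured from that loop.
Loop 1 (z = 0.145 m): B₁ = 3.58×10⁻⁶ T. Loop 2 (z = 0.116 m): B₂ = 5.60×10⁻⁶ T.
The fields oppose: B = |B₁ − B₂| = 2.02×10⁻⁶ T.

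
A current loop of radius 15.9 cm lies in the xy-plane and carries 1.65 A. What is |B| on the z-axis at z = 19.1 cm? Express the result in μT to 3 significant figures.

B ≈ 1.71 μT

On the axis of a circular loop, B = μ₀IR² / [2(R²+z²)^(3/2)].
R² + z² = (0.159)² + (0.191)² = 0.06176 m², and (R²+z²)^(3/2) = 1.53×10⁻² m³.
B = (4π×10⁻⁷ × 1.65 × 0.02528) / (2 × 1.53×10⁻²) = 1.71×10⁻⁶ T.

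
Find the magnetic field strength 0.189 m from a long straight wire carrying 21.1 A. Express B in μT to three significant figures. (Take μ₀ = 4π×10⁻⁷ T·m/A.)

For an infinitely long straight wire, B = μ₀I/(2πd).
B = (4π×10⁻⁷ × 21.1) / (2π × 0.189) = 2.23×10⁻⁵ T.

B ≈ 22.3 μT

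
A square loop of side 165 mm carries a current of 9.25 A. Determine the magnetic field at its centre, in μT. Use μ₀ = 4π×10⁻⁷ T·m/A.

B ≈ 63.4 μT

Each side is a finite straight segment at perpendicular distance d = a/(2 tan(π/4)) = 0.0825 m from the centre, with end-angles ±π/4.
One side contributes B₁ = (μ₀I/4πd)·2 sin(π/4) = 1.59×10⁻⁵ T.
All 4 sides add in the same direction: B = 4 × 1.59×10⁻⁵ = 6.34×10⁻⁵ T.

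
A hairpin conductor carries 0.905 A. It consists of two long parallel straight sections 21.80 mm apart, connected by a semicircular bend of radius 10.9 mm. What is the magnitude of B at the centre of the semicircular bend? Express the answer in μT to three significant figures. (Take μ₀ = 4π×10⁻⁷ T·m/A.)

B ≈ 42.7 μT

The semicircular arc contributes B_arc = μ₀I·π/(4πR) = μ₀I/(4R) = 2.61×10⁻⁵ T.
Each semi-infinite lead is at perpendicular distance R = 0.0109 m from the centre, with the perpendicular foot at its near end, so it contributes μ₀I/(4πR); both point the same way, together 1.66×10⁻⁵ T.
Arc and leads all point the same direction: B = 2.61×10⁻⁵ + 1.66×10⁻⁵ = 4.27×10⁻⁵ T.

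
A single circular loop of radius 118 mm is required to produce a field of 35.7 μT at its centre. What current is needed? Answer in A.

I ≈ 6.70 A

At the centre of a circular loop B = μ₀I/(2R), so I = 2RB/μ₀.
With R = 0.118 m, I = 2 × 0.118 × 3.57×10⁻⁵ / (4π×10⁻⁷) = 6.70 A.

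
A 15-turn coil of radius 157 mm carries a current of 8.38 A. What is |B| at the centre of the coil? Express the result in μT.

For an N-turn flat coil, B = Nμ₀I/(2R) with R = 0.157 m.
B = 15 × 3.35×10⁻⁵ T = 5.03×10⁻⁴ T.

B ≈ 503 μT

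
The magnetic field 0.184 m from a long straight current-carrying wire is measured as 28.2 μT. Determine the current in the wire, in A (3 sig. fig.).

For a long straight wire B = μ₀I/(2πd), so I = 2πdB/μ₀.
I = 2π × 0.184 × 2.82×10⁻⁵ / (4π×10⁻⁷) = 25.9 A.

I ≈ 25.9 A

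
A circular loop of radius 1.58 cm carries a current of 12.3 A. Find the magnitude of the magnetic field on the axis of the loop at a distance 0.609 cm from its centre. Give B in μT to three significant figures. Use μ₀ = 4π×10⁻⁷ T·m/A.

On the axis of a circular loop, B = μ₀IR² / [2(R²+z²)^(3/2)].
R² + z² = (0.0158)² + (0.00609)² = 0.0002867 m², and (R²+z²)^(3/2) = 4.86×10⁻⁶ m³.
B = (4π×10⁻⁷ × 12.3 × 0.0002496) / (2 × 4.86×10⁻⁶) = 3.97×10⁻⁴ T.

B ≈ 397 μT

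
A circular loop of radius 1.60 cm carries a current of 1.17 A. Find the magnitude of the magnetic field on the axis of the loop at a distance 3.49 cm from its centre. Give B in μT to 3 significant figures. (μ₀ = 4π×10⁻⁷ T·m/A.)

B ≈ 3.33 μT

On the axis of a circular loop, B = μ₀IR² / [2(R²+z²)^(3/2)].
R² + z² = (0.016)² + (0.0349)² = 0.001474 m², and (R²+z²)^(3/2) = 5.66×10⁻⁵ m³.
B = (4π×10⁻⁷ × 1.17 × 0.000256) / (2 × 5.66×10⁻⁵) = 3.33×10⁻⁶ T.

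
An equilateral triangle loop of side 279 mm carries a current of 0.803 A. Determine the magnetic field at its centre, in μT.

Each side is a finite straight segment at perpendicular distance d = a/(2 tan(π/3)) = 0.08054 m from the centre, with end-angles ±π/3.
One side contributes B₁ = (μ₀I/4πd)·2 sin(π/3) = 1.73×10⁻⁶ T.
All 3 sides add in the same direction: B = 3 × 1.73×10⁻⁶ = 5.18×10⁻⁶ T.

B ≈ 5.18 μT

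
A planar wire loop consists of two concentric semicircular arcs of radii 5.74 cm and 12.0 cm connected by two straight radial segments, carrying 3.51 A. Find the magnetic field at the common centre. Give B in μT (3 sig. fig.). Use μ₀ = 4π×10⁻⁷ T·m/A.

B ≈ 10.0 μT

The radial connectors point toward the centre, so dl × r̂ = 0 and they contribute nothing.
Each semicircle gives μ₀I/(4R): inner arc 1.92×10⁻⁵ T, outer arc 9.19×10⁻⁶ T.
The two arcs carry current in opposite angular senses, so their fields oppose: B = |1.92×10⁻⁵ − 9.19×10⁻⁶| = 1.00×10⁻⁵ T.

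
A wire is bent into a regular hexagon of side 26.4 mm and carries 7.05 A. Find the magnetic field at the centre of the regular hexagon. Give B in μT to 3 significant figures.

B ≈ 185 μT

Each side is a finite straight segment at perpendicular distance d = a/(2 tan(π/6)) = 0.02286 m from the centre, with end-angles ±π/6.
One side contributes B₁ = (μ₀I/4πd)·2 sin(π/6) = 3.08×10⁻⁵ T.
All 6 sides add in the same direction: B = 6 × 3.08×10⁻⁵ = 1.85×10⁻⁴ T.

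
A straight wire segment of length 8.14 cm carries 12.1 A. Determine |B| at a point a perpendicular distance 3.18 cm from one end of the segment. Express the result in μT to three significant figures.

For a finite straight segment, B = (μ₀I/4πd)(sinθ₁ + sinθ₂), where θ₁, θ₂ are the angles from the perpendicular to each end.
The perpendicular foot is at one end, so the two end-offsets along the wire are 0 and L = 0.0814 m.
sinθ₁ = 0/√(0²+0.0318²) = 0.0000; sinθ₂ = 0.0814/√(0.0814²+0.0318²) = 0.9314.
B = (4π×10⁻⁷ × 12.1) / (4π × 0.0318) × (0.0000 + 0.9314) = 3.54×10⁻⁵ T.

B ≈ 35.4 μT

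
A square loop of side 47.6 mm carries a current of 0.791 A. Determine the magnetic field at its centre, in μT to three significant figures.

B ≈ 18.8 μT

Each side is a finite straight segment at perpendicular distance d = a/(2 tan(π/4)) = 0.0238 m from the centre, with end-angles ±π/4.
One side contributes B₁ = (μ₀I/4πd)·2 sin(π/4) = 4.70×10⁻⁶ T.
All 4 sides add in the same direction: B = 4 × 4.70×10⁻⁶ = 1.88×10⁻⁵ T.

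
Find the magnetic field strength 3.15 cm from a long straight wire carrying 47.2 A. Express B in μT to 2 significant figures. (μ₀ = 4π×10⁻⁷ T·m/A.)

B ≈ 300 μT

For an infinitely long straight wire, B = μ₀I/(2πd).
B = (4π×10⁻⁷ × 47.2) / (2π × 0.0315) = 3.00×10⁻⁴ T.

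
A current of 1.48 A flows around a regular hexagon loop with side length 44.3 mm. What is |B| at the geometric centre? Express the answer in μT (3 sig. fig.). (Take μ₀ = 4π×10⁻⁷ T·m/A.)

Each side is a finite straight segment at perpendicular distance d = a/(2 tan(π/6)) = 0.03836 m from the centre, with end-angles ±π/6.
One side contributes B₁ = (μ₀I/4πd)·2 sin(π/6) = 3.86×10⁻⁶ T.
All 6 sides add in the same direction: B = 6 × 3.86×10⁻⁶ = 2.31×10⁻⁵ T.

B ≈ 23.1 μT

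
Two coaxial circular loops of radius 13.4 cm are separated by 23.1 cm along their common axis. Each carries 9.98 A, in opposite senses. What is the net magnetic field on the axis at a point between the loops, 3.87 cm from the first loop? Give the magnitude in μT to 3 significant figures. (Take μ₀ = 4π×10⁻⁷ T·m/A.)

Each loop contributes B = μ₀IR²/[2(R²+z²)^(3/2)] on the axis, with z measured from that loop.
Loop 1 (z = 0.0387 m): B₁ = 4.15×10⁻⁵ T. Loop 2 (z = 0.1923 m): B₂ = 8.74×10⁻⁶ T.
The fields oppose: B = |B₁ − B₂| = 3.28×10⁻⁵ T.

B ≈ 32.8 μT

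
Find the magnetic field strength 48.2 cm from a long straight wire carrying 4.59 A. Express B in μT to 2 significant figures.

B ≈ 1.9 μT

For an infinitely long straight wire, B = μ₀I/(2πd).
B = (4π×10⁻⁷ × 4.59) / (2π × 0.482) = 1.90×10⁻⁶ T.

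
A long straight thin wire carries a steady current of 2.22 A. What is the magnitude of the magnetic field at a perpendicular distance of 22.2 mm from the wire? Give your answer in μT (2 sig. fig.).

B ≈ 20 μT

For an infinitely long straight wire, B = μ₀I/(2πd).
B = (4π×10⁻⁷ × 2.22) / (2π × 0.0222) = 2.00×10⁻⁵ T.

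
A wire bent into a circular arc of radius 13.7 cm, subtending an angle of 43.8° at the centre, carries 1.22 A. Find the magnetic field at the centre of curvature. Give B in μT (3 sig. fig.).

B ≈ 0.681 μT

The Biot–Savart field of a circular arc at its centre is B = μ₀Iφ/(4πR), with φ = 0.7645 rad.
B = (4π×10⁻⁷ × 1.22 × 0.7645) / (4π × 0.137) = 6.81×10⁻⁷ T.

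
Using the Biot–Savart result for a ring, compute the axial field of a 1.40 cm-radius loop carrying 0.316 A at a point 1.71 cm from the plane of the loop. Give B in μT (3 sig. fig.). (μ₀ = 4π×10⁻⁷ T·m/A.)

B ≈ 3.61 μT

On the axis of a circular loop, B = μ₀IR² / [2(R²+z²)^(3/2)].
R² + z² = (0.014)² + (0.0171)² = 0.0004884 m², and (R²+z²)^(3/2) = 1.08×10⁻⁵ m³.
B = (4π×10⁻⁷ × 0.316 × 0.000196) / (2 × 1.08×10⁻⁵) = 3.61×10⁻⁶ T.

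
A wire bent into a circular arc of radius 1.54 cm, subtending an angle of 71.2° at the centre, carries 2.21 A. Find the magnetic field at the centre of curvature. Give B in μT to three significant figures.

The Biot–Savart field of a circular arc at its centre is B = μ₀Iφ/(4πR), with φ = 1.243 rad.
B = (4π×10⁻⁷ × 2.21 × 1.243) / (4π × 0.0154) = 1.78×10⁻⁵ T.

B ≈ 17.8 μT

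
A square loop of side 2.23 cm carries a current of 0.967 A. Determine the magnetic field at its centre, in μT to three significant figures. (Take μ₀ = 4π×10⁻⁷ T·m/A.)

B ≈ 49.1 μT

Each side is a finite straight segment at perpendicular distance d = a/(2 tan(π/4)) = 0.01115 m from the centre, with end-angles ±π/4.
One side contributes B₁ = (μ₀I/4πd)·2 sin(π/4) = 1.23×10⁻⁵ T.
All 4 sides add in the same direction: B = 4 × 1.23×10⁻⁵ = 4.91×10⁻⁵ T.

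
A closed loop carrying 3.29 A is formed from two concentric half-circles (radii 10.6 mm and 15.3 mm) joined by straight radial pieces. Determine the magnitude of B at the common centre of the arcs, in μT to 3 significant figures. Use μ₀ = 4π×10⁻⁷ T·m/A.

B ≈ 30.0 μT

The radial connectors point toward the centre, so dl × r̂ = 0 and they contribute nothing.
Each semicircle gives μ₀I/(4R): inner arc 9.75×10⁻⁵ T, outer arc 6.76×10⁻⁵ T.
The two arcs carry current in opposite angular senses, so their fields oppose: B = |9.75×10⁻⁵ − 6.76×10⁻⁵| = 3.00×10⁻⁵ T.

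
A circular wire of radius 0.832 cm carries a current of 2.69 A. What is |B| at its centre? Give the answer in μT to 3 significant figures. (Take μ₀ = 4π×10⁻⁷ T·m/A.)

At the centre of a circular loop the Biot–Savart law gives B = μ₀I/(2R).
B = (4π×10⁻⁷ × 2.69) / (2 × 0.00832) = 2.03×10⁻⁴ T.

B ≈ 203 μT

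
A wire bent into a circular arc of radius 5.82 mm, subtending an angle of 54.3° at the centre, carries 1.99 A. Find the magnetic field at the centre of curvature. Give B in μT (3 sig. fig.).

The Biot–Savart field of a circular arc at its centre is B = μ₀Iφ/(4πR), with φ = 0.9477 rad.
B = (4π×10⁻⁷ × 1.99 × 0.9477) / (4π × 0.00582) = 3.24×10⁻⁵ T.

B ≈ 32.4 μT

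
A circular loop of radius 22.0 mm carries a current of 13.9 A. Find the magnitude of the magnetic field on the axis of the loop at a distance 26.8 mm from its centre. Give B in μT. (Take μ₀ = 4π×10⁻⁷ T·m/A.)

On the axis of a circular loop, B = μ₀IR² / [2(R²+z²)^(3/2)].
R² + z² = (0.022)² + (0.0268)² = 0.001202 m², and (R²+z²)^(3/2) = 4.17×10⁻⁵ m³.
B = (4π×10⁻⁷ × 13.9 × 0.000484) / (2 × 4.17×10⁻⁵) = 1.01×10⁻⁴ T.

B ≈ 101 μT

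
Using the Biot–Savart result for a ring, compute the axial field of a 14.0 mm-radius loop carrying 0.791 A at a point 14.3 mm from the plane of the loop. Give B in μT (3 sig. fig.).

On the axis of a circular loop, B = μ₀IR² / [2(R²+z²)^(3/2)].
R² + z² = (0.014)² + (0.0143)² = 0.0004005 m², and (R²+z²)^(3/2) = 8.01×10⁻⁶ m³.
B = (4π×10⁻⁷ × 0.791 × 0.000196) / (2 × 8.01×10⁻⁶) = 1.22×10⁻⁵ T.

B ≈ 12.2 μT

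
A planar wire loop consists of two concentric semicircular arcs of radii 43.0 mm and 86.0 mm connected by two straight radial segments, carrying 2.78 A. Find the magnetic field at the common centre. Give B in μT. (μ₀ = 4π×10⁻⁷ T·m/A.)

The radial connectors point toward the centre, so dl × r̂ = 0 and they contribute nothing.
Each semicircle gives μ₀I/(4R): inner arc 2.03×10⁻⁵ T, outer arc 1.02×10⁻⁵ T.
The two arcs carry current in opposite angular senses, so their fields oppose: B = |2.03×10⁻⁵ − 1.02×10⁻⁵| = 1.02×10⁻⁵ T.

B ≈ 10.2 μT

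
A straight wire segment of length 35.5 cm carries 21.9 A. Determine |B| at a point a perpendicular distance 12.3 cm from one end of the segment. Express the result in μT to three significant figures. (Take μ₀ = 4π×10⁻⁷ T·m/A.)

For a finite straight segment, B = (μ₀I/4πd)(sinθ₁ + sinθ₂), where θ₁, θ₂ are the angles from the perpendicular to each end.
The perpendicular foot is at one end, so the two end-offsets along the wire are 0 and L = 0.355 m.
sinθ₁ = 0/√(0²+0.123²) = 0.0000; sinθ₂ = 0.355/√(0.355²+0.123²) = 0.9449.
B = (4π×10⁻⁷ × 21.9) / (4π × 0.123) × (0.0000 + 0.9449) = 1.68×10⁻⁵ T.

B ≈ 16.8 μT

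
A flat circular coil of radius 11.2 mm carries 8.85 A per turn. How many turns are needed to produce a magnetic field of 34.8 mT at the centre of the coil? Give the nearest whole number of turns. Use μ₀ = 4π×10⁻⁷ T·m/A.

N = 70

For an N-turn coil, B = Nμ₀I/(2R). A single turn gives B₁ = 4.96×10⁻⁴ T with R = 0.0112 m.
N = B/B₁ = 3.48×10⁻² / 4.96×10⁻⁴ = 70.09.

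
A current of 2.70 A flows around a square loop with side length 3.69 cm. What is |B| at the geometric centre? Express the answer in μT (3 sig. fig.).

B ≈ 82.8 μT

Each side is a finite straight segment at perpendicular distance d = a/(2 tan(π/4)) = 0.01845 m from the centre, with end-angles ±π/4.
One side contributes B₁ = (μ₀I/4πd)·2 sin(π/4) = 2.07×10⁻⁵ T.
All 4 sides add in the same direction: B = 4 × 2.07×10⁻⁵ = 8.28×10⁻⁵ T.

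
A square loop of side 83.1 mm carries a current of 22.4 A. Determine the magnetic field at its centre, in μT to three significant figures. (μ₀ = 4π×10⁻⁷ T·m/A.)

Each side is a finite straight segment at perpendicular distance d = a/(2 tan(π/4)) = 0.04155 m from the centre, with end-angles ±π/4.
One side contributes B₁ = (μ₀I/4πd)·2 sin(π/4) = 7.62×10⁻⁵ T.
All 4 sides add in the same direction: B = 4 × 7.62×10⁻⁵ = 3.05×10⁻⁴ T.

B ≈ 305 μT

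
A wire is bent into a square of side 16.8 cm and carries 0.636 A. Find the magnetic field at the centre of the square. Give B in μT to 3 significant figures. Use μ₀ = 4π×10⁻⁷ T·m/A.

Each side is a finite straight segment at perpendicular distance d = a/(2 tan(π/4)) = 0.084 m from the centre, with end-angles ±π/4.
One side contributes B₁ = (μ₀I/4πd)·2 sin(π/4) = 1.07×10⁻⁶ T.
All 4 sides add in the same direction: B = 4 × 1.07×10⁻⁶ = 4.28×10⁻⁶ T.

B ≈ 4.28 μT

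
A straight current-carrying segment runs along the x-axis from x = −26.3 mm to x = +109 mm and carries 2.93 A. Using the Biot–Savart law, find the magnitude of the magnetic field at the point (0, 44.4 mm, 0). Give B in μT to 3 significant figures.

B ≈ 9.47 μT

For a finite straight segment, B = (μ₀I/4πd)(sinθ₁ + sinθ₂), where θ₁, θ₂ are the angles from the perpendicular to each end.
The perpendicular distance is d = 0.0444 m; the end-offsets along the wire are a = 0.0263 m and b = 0.109 m.
sinθ₁ = 0.0263/√(0.0263²+0.0444²) = 0.5096; sinθ₂ = 0.109/√(0.109²+0.0444²) = 0.9261.
B = (4π×10⁻⁷ × 2.93) / (4π × 0.0444) × (0.5096 + 0.9261) = 9.47×10⁻⁶ T.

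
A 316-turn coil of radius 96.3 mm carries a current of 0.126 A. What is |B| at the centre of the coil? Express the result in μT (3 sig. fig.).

B ≈ 260 μT

For an N-turn flat coil, B = Nμ₀I/(2R) with R = 0.0963 m.
B = 316 × 8.22×10⁻⁷ T = 2.60×10⁻⁴ T.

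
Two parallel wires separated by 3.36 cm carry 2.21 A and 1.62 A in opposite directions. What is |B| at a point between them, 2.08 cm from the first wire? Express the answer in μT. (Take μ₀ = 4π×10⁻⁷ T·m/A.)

Each long wire gives B = μ₀I/(2πd). Distances are d₁ = 0.0208 m and d₂ = 0.0128 m.
B₁ = 2.13×10⁻⁵ T, B₂ = 2.53×10⁻⁵ T.
Between antiparallel currents both contributions point the same way, so they add. B = B₁ + B₂ = 2.13×10⁻⁵ + 2.53×10⁻⁵ = 4.66×10⁻⁵ T.

B ≈ 46.6 μT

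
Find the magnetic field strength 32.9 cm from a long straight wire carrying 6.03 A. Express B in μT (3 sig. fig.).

B ≈ 3.67 μT

For an infinitely long straight wire, B = μ₀I/(2πd).
B = (4π×10⁻⁷ × 6.03) / (2π × 0.329) = 3.67×10⁻⁶ T.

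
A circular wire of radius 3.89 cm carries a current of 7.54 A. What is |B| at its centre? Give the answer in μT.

B ≈ 122 μT

At the centre of a circular loop the Biot–Savart law gives B = μ₀I/(2R).
B = (4π×10⁻⁷ × 7.54) / (2 × 0.0389) = 1.22×10⁻⁴ T.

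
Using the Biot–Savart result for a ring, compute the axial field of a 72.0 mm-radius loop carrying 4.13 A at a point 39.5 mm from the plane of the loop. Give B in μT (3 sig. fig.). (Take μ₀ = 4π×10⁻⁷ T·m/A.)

On the axis of a circular loop, B = μ₀IR² / [2(R²+z²)^(3/2)].
R² + z² = (0.072)² + (0.0395)² = 0.006744 m², and (R²+z²)^(3/2) = 5.54×10⁻⁴ m³.
B = (4π×10⁻⁷ × 4.13 × 0.005184) / (2 × 5.54×10⁻⁴) = 2.43×10⁻⁵ T.

B ≈ 24.3 μT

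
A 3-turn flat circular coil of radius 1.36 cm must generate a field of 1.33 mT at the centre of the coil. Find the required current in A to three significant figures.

For an N-turn coil, B = Nμ₀I/(2R) with R = 0.0136 m, so I = 2RB/(Nμ₀) = 2 × 0.0136 × 1.33×10⁻³ / (3 × 4π×10⁻⁷) = 9.60 A.

I ≈ 9.60 A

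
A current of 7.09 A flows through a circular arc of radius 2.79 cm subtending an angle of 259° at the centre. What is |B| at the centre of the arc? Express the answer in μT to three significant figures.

The Biot–Savart field of a circular arc at its centre is B = μ₀Iφ/(4πR), with φ = 4.52 rad.
B = (4π×10⁻⁷ × 7.09 × 4.52) / (4π × 0.0279) = 1.15×10⁻⁴ T.

B ≈ 115 μT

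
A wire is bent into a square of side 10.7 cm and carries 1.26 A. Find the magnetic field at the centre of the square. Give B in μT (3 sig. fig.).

B ≈ 13.3 μT

Each side is a finite straight segment at perpendicular distance d = a/(2 tan(π/4)) = 0.0535 m from the centre, with end-angles ±π/4.
One side contributes B₁ = (μ₀I/4πd)·2 sin(π/4) = 3.33×10⁻⁶ T.
All 4 sides add in the same direction: B = 4 × 3.33×10⁻⁶ = 1.33×10⁻⁵ T.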